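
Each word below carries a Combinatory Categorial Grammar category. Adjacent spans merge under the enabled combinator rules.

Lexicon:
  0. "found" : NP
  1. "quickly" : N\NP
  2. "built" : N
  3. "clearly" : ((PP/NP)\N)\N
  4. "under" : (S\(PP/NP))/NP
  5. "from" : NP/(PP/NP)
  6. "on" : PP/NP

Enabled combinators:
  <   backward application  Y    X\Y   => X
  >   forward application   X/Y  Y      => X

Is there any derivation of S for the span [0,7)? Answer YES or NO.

[0,7] S   <
  [0,4] PP/NP   <
    [0,2] N   <
      [0,1] "found" : NP
      [1,2] "quickly" : N\NP
    [2,4] (PP/NP)\N   <
      [2,3] "built" : N
      [3,4] "clearly" : ((PP/NP)\N)\N
  [4,7] S\(PP/NP)   >
    [4,5] "under" : (S\(PP/NP))/NP
    [5,7] NP   >
      [5,6] "from" : NP/(PP/NP)
      [6,7] "on" : PP/NP

YES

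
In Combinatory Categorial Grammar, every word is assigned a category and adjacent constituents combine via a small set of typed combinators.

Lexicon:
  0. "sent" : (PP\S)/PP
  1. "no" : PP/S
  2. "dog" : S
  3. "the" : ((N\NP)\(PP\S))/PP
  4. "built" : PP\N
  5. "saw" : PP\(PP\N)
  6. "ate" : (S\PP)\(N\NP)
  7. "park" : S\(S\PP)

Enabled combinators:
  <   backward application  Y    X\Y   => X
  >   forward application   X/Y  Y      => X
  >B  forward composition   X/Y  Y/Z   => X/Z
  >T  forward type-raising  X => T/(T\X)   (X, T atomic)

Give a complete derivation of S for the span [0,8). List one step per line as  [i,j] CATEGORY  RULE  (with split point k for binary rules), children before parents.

[0,1] (PP\S)/PP  lex  "sent"
[1,2] PP/S  lex  "no"
[2,3] S  lex  "dog"
[1,3] PP  >  k=2
[0,3] PP\S  >  k=1
[3,4] ((N\NP)\(PP\S))/PP  lex  "the"
[4,5] PP\N  lex  "built"
[5,6] PP\(PP\N)  lex  "saw"
[4,6] PP  <  k=5
[3,6] (N\NP)\(PP\S)  >  k=4
[0,6] N\NP  <  k=3
[6,7] (S\PP)\(N\NP)  lex  "ate"
[0,7] S\PP  <  k=6
[7,8] S\(S\PP)  lex  "park"
[0,8] S  <  k=7

[0,8] S   <
  [0,7] S\PP   <
    [0,6] N\NP   <
      [0,3] PP\S   >
        [0,1] "sent" : (PP\S)/PP
        [1,3] PP   >
          [1,2] "no" : PP/S
          [2,3] "dog" : S
      [3,6] (N\NP)\(PP\S)   >
        [3,4] "the" : ((N\NP)\(PP\S))/PP
        [4,6] PP   <
          [4,5] "built" : PP\N
          [5,6] "saw" : PP\(PP\N)
    [6,7] "ate" : (S\PP)\(N\NP)
  [7,8] "park" : S\(S\PP)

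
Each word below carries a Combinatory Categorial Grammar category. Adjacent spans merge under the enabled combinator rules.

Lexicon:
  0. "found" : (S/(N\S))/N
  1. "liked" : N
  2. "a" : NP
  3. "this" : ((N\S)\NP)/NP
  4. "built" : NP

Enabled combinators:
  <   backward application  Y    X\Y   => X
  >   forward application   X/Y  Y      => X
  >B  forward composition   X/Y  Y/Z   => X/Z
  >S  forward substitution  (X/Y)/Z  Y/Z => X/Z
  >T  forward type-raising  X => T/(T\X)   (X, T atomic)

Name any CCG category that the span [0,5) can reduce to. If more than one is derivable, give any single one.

S

[0,5] S   >
  [0,2] S/(N\S)   >
    [0,1] "found" : (S/(N\S))/N
    [1,2] "liked" : N
  [2,5] N\S   <
    [2,3] "a" : NP
    [3,5] (N\S)\NP   >
      [3,4] "this" : ((N\S)\NP)/NP
      [4,5] "built" : NP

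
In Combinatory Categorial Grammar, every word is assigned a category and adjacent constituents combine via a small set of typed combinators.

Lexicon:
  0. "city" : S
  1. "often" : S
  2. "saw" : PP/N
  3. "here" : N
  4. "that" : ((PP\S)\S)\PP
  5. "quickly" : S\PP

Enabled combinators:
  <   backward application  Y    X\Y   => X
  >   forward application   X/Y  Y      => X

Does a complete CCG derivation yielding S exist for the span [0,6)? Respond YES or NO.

[0,6] S   <
  [0,5] PP   <
    [0,1] "city" : S
    [1,5] PP\S   <
      [1,2] "often" : S
      [2,5] (PP\S)\S   <
        [2,4] PP   >
          [2,3] "saw" : PP/N
          [3,4] "here" : N
        [4,5] "that" : ((PP\S)\S)\PP
  [5,6] "quickly" : S\PP

YES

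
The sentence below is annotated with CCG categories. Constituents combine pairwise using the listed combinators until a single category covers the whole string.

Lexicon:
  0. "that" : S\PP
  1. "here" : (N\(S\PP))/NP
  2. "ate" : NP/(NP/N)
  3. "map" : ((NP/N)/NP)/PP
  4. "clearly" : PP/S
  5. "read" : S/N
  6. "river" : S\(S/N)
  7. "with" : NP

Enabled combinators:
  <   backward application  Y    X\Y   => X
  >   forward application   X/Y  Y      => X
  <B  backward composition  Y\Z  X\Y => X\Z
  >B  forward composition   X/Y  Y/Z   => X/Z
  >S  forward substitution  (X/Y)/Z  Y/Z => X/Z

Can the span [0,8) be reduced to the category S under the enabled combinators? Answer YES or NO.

S\PP (N\(S\PP))/NP NP/(NP/N) ((NP/N)/NP)/PP PP/S S/N S\(S/N) NP
CKY chart[0,8] = {N}; S ∉ chart

NO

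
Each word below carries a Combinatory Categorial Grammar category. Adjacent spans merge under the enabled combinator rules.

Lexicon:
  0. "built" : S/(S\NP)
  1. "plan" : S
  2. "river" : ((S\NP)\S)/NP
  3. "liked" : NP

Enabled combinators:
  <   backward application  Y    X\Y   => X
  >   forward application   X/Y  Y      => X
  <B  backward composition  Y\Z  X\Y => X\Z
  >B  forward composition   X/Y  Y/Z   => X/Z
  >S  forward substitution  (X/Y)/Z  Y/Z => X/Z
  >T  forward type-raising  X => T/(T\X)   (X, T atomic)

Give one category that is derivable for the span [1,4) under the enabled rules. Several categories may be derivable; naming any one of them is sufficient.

S\NP

[0,4] S   >
  [0,1] "built" : S/(S\NP)
  [1,4] S\NP   <
    [1,2] "plan" : S
    [2,4] (S\NP)\S   >
      [2,3] "river" : ((S\NP)\S)/NP
      [3,4] "liked" : NP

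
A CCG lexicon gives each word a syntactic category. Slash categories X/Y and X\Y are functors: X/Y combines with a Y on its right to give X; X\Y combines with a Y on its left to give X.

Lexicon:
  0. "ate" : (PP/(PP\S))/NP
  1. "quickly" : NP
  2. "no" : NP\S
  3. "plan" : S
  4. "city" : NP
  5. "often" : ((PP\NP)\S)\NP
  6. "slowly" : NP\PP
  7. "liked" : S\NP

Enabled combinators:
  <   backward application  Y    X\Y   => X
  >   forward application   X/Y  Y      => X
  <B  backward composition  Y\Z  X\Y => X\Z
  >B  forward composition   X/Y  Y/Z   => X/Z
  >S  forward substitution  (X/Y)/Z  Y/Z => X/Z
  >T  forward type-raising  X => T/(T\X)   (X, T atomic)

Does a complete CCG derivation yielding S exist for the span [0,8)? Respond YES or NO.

YES

[0,8] S   <
  [0,6] PP   >
    [0,2] PP/(PP\S)   >
      [0,1] "ate" : (PP/(PP\S))/NP
      [1,2] "quickly" : NP
    [2,6] PP\S   <B
      [2,3] "no" : NP\S
      [3,6] PP\NP   <
        [3,4] "plan" : S
        [4,6] (PP\NP)\S   <
          [4,5] "city" : NP
          [5,6] "often" : ((PP\NP)\S)\NP
  [6,8] S\PP   <B
    [6,7] "slowly" : NP\PP
    [7,8] "liked" : S\NP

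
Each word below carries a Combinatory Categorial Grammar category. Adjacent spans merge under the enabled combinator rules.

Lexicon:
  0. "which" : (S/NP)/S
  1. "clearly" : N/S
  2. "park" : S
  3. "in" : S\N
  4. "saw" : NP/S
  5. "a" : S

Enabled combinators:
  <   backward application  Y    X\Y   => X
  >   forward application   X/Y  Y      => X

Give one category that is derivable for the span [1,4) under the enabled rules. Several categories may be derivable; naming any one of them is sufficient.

S

[0,6] S   >
  [0,4] S/NP   >
    [0,1] "which" : (S/NP)/S
    [1,4] S   <
      [1,3] N   >
        [1,2] "clearly" : N/S
        [2,3] "park" : S
      [3,4] "in" : S\N
  [4,6] NP   >
    [4,5] "saw" : NP/S
    [5,6] "a" : S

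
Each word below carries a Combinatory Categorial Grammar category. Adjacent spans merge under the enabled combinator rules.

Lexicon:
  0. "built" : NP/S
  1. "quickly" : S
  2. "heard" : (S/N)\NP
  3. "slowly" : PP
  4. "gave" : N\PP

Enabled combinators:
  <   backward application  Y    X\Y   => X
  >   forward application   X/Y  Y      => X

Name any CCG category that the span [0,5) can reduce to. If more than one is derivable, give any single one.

S

[0,5] S   >
  [0,3] S/N   <
    [0,2] NP   >
      [0,1] "built" : NP/S
      [1,2] "quickly" : S
    [2,3] "heard" : (S/N)\NP
  [3,5] N   <
    [3,4] "slowly" : PP
    [4,5] "gave" : N\PP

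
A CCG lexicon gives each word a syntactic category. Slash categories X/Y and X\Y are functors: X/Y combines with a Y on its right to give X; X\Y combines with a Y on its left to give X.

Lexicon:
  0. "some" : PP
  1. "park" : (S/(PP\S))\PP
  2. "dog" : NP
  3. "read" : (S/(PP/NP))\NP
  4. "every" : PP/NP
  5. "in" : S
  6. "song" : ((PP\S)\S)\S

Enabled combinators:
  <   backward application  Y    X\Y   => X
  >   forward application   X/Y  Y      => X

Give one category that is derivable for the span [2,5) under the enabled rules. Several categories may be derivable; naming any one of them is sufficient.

[0,7] S   >
  [0,2] S/(PP\S)   <
    [0,1] "some" : PP
    [1,2] "park" : (S/(PP\S))\PP
  [2,7] PP\S   <
    [2,5] S   >
      [2,4] S/(PP/NP)   <
        [2,3] "dog" : NP
        [3,4] "read" : (S/(PP/NP))\NP
      [4,5] "every" : PP/NP
    [5,7] (PP\S)\S   <
      [5,6] "in" : S
      [6,7] "song" : ((PP\S)\S)\S

S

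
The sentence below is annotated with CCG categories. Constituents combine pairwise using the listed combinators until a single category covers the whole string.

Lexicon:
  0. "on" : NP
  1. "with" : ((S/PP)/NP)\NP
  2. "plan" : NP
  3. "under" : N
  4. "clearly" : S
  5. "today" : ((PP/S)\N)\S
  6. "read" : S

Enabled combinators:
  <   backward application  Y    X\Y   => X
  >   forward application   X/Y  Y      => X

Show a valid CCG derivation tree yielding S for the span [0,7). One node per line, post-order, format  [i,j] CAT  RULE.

[0,1] NP  lex  "on"
[1,2] ((S/PP)/NP)\NP  lex  "with"
[0,2] (S/PP)/NP  <  k=1
[2,3] NP  lex  "plan"
[0,3] S/PP  >  k=2
[3,4] N  lex  "under"
[4,5] S  lex  "clearly"
[5,6] ((PP/S)\N)\S  lex  "today"
[4,6] (PP/S)\N  <  k=5
[3,6] PP/S  <  k=4
[6,7] S  lex  "read"
[3,7] PP  >  k=6
[0,7] S  >  k=3

[0,7] S   >
  [0,3] S/PP   >
    [0,2] (S/PP)/NP   <
      [0,1] "on" : NP
      [1,2] "with" : ((S/PP)/NP)\NP
    [2,3] "plan" : NP
  [3,7] PP   >
    [3,6] PP/S   <
      [3,4] "under" : N
      [4,6] (PP/S)\N   <
        [4,5] "clearly" : S
        [5,6] "today" : ((PP/S)\N)\S
    [6,7] "read" : S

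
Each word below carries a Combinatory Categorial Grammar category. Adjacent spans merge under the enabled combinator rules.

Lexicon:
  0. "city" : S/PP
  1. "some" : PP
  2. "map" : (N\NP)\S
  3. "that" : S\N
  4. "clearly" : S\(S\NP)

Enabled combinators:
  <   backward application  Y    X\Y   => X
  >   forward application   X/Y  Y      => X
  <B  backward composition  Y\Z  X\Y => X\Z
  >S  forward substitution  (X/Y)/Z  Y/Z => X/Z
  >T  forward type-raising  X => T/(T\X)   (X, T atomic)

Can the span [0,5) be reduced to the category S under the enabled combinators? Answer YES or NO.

YES

[0,5] S   <
  [0,4] S\NP   <B
    [0,3] N\NP   <
      [0,2] S   >
        [0,1] "city" : S/PP
        [1,2] "some" : PP
      [2,3] "map" : (N\NP)\S
    [3,4] "that" : S\N
  [4,5] "clearly" : S\(S\NP)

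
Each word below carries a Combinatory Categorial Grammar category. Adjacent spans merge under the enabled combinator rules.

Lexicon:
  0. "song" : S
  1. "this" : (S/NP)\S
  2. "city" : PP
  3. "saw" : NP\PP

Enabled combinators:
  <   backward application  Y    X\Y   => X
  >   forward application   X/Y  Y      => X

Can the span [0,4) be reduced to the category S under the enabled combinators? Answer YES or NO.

YES

[0,4] S   >
  [0,2] S/NP   <
    [0,1] "song" : S
    [1,2] "this" : (S/NP)\S
  [2,4] NP   <
    [2,3] "city" : PP
    [3,4] "saw" : NP\PP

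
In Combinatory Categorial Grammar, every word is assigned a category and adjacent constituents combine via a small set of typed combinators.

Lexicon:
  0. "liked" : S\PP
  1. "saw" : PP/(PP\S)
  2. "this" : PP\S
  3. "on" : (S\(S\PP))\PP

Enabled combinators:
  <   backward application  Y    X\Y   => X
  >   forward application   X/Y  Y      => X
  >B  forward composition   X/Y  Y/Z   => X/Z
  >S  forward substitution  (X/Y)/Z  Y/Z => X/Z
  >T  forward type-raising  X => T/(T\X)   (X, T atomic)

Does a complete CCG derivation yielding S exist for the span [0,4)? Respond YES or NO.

YES

[0,4] S   <
  [0,1] "liked" : S\PP
  [1,4] S\(S\PP)   <
    [1,3] PP   >
      [1,2] "saw" : PP/(PP\S)
      [2,3] "this" : PP\S
    [3,4] "on" : (S\(S\PP))\PP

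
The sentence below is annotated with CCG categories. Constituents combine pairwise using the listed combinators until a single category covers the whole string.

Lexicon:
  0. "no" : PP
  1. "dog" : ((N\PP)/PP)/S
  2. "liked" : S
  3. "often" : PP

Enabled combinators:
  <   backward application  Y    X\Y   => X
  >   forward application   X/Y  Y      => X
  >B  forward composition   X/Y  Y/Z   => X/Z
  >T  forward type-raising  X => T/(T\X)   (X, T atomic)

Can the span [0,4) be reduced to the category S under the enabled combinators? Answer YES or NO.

PP ((N\PP)/PP)/S S PP
CKY chart[0,4] = {N, N/(N\N), N/(PP\PP), NP/(NP\N), PP/(PP\N), S/(S\N)}; S ∉ chart

NO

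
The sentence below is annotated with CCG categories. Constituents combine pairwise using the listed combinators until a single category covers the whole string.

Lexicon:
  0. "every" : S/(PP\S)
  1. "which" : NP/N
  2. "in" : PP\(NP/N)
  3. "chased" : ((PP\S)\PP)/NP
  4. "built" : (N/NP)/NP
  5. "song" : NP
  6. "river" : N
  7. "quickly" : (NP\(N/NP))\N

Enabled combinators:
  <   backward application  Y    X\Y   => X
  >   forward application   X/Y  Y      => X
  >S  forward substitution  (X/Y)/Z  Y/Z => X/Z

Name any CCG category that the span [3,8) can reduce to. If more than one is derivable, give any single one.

[0,8] S   >
  [0,1] "every" : S/(PP\S)
  [1,8] PP\S   <
    [1,3] PP   <
      [1,2] "which" : NP/N
      [2,3] "in" : PP\(NP/N)
    [3,8] (PP\S)\PP   >
      [3,4] "chased" : ((PP\S)\PP)/NP
      [4,8] NP   <
        [4,6] N/NP   >
          [4,5] "built" : (N/NP)/NP
          [5,6] "song" : NP
        [6,8] NP\(N/NP)   <
          [6,7] "river" : N
          [7,8] "quickly" : (NP\(N/NP))\N

(PP\S)\PP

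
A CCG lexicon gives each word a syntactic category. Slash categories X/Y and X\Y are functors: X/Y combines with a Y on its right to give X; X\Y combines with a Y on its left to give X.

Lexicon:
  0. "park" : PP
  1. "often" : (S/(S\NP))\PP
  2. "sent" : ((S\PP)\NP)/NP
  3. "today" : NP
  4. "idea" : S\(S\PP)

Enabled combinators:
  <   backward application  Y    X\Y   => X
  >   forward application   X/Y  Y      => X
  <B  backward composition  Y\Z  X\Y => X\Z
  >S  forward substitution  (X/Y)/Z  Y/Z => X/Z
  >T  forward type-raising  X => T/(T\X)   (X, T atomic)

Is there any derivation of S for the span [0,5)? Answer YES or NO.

YES

[0,5] S   >
  [0,2] S/(S\NP)   <
    [0,1] "park" : PP
    [1,2] "often" : (S/(S\NP))\PP
  [2,5] S\NP   <B
    [2,4] (S\PP)\NP   >
      [2,3] "sent" : ((S\PP)\NP)/NP
      [3,4] "today" : NP
    [4,5] "idea" : S\(S\PP)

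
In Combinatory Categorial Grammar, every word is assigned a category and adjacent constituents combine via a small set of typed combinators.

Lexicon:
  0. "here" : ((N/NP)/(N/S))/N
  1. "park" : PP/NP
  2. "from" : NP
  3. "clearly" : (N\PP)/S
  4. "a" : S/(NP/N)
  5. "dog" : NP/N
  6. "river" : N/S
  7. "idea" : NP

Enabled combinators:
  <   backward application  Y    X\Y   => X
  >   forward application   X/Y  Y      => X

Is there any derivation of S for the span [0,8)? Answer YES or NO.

((N/NP)/(N/S))/N PP/NP NP (N\PP)/S S/(NP/N) NP/N N/S NP
CKY chart[0,8] = {N}; S ∉ chart

NO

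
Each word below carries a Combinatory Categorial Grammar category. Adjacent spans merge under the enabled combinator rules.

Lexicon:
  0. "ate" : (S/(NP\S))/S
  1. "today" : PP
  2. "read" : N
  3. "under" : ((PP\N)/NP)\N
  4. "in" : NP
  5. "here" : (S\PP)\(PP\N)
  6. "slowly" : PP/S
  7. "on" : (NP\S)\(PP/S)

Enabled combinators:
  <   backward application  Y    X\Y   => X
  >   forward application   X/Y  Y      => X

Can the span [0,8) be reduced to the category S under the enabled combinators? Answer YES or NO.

[0,8] S   >
  [0,6] S/(NP\S)   >
    [0,1] "ate" : (S/(NP\S))/S
    [1,6] S   <
      [1,2] "today" : PP
      [2,6] S\PP   <
        [2,5] PP\N   >
          [2,4] (PP\N)/NP   <
            [2,3] "read" : N
            [3,4] "under" : ((PP\N)/NP)\N
          [4,5] "in" : NP
        [5,6] "here" : (S\PP)\(PP\N)
  [6,8] NP\S   <
    [6,7] "slowly" : PP/S
    [7,8] "on" : (NP\S)\(PP/S)

YES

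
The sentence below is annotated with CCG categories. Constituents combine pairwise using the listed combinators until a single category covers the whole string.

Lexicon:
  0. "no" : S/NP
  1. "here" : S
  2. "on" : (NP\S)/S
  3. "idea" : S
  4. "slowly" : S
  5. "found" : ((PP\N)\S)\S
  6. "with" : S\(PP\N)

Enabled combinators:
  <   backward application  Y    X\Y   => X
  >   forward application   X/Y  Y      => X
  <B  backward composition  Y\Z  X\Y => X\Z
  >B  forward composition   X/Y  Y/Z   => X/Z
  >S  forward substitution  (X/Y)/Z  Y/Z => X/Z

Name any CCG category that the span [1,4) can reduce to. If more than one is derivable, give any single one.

[0,7] S   <
  [0,6] PP\N   <
    [0,4] S   >
      [0,1] "no" : S/NP
      [1,4] NP   <
        [1,2] "here" : S
        [2,4] NP\S   >
          [2,3] "on" : (NP\S)/S
          [3,4] "idea" : S
    [4,6] (PP\N)\S   <
      [4,5] "slowly" : S
      [5,6] "found" : ((PP\N)\S)\S
  [6,7] "with" : S\(PP\N)

NP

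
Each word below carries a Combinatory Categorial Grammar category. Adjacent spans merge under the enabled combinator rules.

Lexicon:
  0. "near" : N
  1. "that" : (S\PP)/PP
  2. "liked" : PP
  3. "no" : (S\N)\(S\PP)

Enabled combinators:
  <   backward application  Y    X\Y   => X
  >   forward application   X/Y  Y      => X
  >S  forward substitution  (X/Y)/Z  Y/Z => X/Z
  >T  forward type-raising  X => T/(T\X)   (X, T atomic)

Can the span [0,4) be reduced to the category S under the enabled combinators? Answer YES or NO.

YES

[0,4] S   >
  [0,1] S/(S\N)   >T
    [0,1] "near" : N
  [1,4] S\N   <
    [1,3] S\PP   >
      [1,2] "that" : (S\PP)/PP
      [2,3] "liked" : PP
    [3,4] "no" : (S\N)\(S\PP)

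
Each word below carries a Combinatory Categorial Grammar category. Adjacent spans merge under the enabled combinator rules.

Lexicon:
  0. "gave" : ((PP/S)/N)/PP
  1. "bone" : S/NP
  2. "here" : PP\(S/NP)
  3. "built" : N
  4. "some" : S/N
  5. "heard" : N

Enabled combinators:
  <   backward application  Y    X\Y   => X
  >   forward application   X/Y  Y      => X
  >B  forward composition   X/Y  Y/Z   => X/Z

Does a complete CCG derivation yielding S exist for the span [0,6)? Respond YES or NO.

NO

((PP/S)/N)/PP S/NP PP\(S/NP) N S/N N
CKY chart[0,6] = {PP}; S ∉ chart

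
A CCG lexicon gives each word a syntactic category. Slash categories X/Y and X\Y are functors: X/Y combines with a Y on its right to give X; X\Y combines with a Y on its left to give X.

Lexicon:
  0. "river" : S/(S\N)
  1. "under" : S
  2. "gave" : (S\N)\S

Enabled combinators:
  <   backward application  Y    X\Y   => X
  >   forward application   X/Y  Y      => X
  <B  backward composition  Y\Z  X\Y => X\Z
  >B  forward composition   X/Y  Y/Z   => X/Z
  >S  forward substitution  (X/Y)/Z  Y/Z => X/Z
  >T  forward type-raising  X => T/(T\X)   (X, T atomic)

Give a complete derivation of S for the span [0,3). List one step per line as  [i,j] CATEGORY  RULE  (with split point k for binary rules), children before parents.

[0,3] S   >
  [0,1] "river" : S/(S\N)
  [1,3] S\N   <
    [1,2] "under" : S
    [2,3] "gave" : (S\N)\S

[0,1] S/(S\N)  lex  "river"
[1,2] S  lex  "under"
[2,3] (S\N)\S  lex  "gave"
[1,3] S\N  <  k=2
[0,3] S  >  k=1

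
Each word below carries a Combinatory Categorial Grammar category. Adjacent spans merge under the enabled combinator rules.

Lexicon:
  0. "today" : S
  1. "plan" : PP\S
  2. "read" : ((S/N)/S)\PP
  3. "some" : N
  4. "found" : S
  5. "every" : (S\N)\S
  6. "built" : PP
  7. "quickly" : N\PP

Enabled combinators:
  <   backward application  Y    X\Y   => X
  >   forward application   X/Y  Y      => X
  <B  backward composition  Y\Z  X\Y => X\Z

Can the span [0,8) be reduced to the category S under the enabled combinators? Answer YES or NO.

YES

[0,8] S   >
  [0,6] S/N   >
    [0,3] (S/N)/S   <
      [0,2] PP   <
        [0,1] "today" : S
        [1,2] "plan" : PP\S
      [2,3] "read" : ((S/N)/S)\PP
    [3,6] S   <
      [3,4] "some" : N
      [4,6] S\N   <
        [4,5] "found" : S
        [5,6] "every" : (S\N)\S
  [6,8] N   <
    [6,7] "built" : PP
    [7,8] "quickly" : N\PP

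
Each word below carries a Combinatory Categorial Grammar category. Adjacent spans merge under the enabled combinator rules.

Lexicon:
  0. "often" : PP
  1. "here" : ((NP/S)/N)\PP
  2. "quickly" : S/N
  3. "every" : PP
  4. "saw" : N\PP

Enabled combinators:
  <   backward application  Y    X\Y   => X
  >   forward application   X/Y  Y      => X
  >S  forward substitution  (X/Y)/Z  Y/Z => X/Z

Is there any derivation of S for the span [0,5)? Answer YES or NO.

NO

PP ((NP/S)/N)\PP S/N PP N\PP
CKY chart[0,5] = {NP}; S ∉ chart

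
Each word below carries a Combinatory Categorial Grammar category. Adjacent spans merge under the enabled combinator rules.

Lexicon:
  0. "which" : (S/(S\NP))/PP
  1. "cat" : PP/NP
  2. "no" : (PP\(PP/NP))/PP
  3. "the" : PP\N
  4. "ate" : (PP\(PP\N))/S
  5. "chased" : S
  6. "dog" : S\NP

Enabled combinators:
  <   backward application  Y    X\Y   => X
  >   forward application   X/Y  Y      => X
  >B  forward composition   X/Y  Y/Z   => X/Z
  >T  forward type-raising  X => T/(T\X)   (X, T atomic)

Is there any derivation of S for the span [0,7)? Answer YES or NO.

[0,7] S   >
  [0,6] S/(S\NP)   >
    [0,1] "which" : (S/(S\NP))/PP
    [1,6] PP   <
      [1,2] "cat" : PP/NP
      [2,6] PP\(PP/NP)   >
        [2,3] "no" : (PP\(PP/NP))/PP
        [3,6] PP   <
          [3,4] "the" : PP\N
          [4,6] PP\(PP\N)   >
            [4,5] "ate" : (PP\(PP\N))/S
            [5,6] "chased" : S
  [6,7] "dog" : S\NP

YES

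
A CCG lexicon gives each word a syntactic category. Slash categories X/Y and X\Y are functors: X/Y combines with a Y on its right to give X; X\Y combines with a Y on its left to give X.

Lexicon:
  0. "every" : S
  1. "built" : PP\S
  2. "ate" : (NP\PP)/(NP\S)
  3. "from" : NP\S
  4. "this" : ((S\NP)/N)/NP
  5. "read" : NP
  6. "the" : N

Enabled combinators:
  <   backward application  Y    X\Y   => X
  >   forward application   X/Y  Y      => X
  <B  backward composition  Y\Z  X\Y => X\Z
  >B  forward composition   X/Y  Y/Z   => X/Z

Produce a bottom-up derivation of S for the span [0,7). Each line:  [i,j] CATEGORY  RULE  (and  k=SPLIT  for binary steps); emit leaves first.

[0,1] S  lex  "every"
[1,2] PP\S  lex  "built"
[2,3] (NP\PP)/(NP\S)  lex  "ate"
[3,4] NP\S  lex  "from"
[2,4] NP\PP  >  k=3
[1,4] NP\S  <B  k=2
[0,4] NP  <  k=1
[4,5] ((S\NP)/N)/NP  lex  "this"
[5,6] NP  lex  "read"
[4,6] (S\NP)/N  >  k=5
[6,7] N  lex  "the"
[4,7] S\NP  >  k=6
[0,7] S  <  k=4

[0,7] S   <
  [0,4] NP   <
    [0,1] "every" : S
    [1,4] NP\S   <B
      [1,2] "built" : PP\S
      [2,4] NP\PP   >
        [2,3] "ate" : (NP\PP)/(NP\S)
        [3,4] "from" : NP\S
  [4,7] S\NP   >
    [4,6] (S\NP)/N   >
      [4,5] "this" : ((S\NP)/N)/NP
      [5,6] "read" : NP
    [6,7] "the" : N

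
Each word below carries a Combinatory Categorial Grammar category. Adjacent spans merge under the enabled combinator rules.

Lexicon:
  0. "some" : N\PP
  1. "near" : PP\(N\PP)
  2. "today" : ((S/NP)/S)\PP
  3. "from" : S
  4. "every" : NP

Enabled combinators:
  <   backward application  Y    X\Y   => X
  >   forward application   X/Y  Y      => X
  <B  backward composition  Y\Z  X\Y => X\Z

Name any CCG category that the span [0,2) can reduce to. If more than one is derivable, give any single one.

PP

[0,5] S   >
  [0,4] S/NP   >
    [0,3] (S/NP)/S   <
      [0,2] PP   <
        [0,1] "some" : N\PP
        [1,2] "near" : PP\(N\PP)
      [2,3] "today" : ((S/NP)/S)\PP
    [3,4] "from" : S
  [4,5] "every" : NP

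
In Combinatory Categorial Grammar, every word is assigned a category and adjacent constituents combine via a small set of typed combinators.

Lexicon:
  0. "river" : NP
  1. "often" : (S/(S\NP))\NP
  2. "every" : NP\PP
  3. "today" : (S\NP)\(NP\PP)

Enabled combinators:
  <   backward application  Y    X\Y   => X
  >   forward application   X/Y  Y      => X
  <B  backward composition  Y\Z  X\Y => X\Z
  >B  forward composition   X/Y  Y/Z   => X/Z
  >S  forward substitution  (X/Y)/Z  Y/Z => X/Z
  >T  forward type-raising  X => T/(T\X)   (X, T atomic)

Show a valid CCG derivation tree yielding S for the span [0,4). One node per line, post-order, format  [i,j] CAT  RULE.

[0,1] NP  lex  "river"
[1,2] (S/(S\NP))\NP  lex  "often"
[0,2] S/(S\NP)  <  k=1
[2,3] NP\PP  lex  "every"
[3,4] (S\NP)\(NP\PP)  lex  "today"
[2,4] S\NP  <  k=3
[0,4] S  >  k=2

[0,4] S   >
  [0,2] S/(S\NP)   <
    [0,1] "river" : NP
    [1,2] "often" : (S/(S\NP))\NP
  [2,4] S\NP   <
    [2,3] "every" : NP\PP
    [3,4] "today" : (S\NP)\(NP\PP)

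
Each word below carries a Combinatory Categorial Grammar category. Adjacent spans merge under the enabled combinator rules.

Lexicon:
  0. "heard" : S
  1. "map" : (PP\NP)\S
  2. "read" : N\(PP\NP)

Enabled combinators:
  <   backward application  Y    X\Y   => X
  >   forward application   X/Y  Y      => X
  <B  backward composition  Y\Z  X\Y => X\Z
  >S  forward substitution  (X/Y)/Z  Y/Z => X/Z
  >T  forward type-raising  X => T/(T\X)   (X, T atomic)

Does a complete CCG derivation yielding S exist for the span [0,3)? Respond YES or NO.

S (PP\NP)\S N\(PP\NP)
CKY chart[0,3] = {N, N/(N\N), NP/(NP\N), PP/(PP\N), S/(S\N)}; S ∉ chart

NO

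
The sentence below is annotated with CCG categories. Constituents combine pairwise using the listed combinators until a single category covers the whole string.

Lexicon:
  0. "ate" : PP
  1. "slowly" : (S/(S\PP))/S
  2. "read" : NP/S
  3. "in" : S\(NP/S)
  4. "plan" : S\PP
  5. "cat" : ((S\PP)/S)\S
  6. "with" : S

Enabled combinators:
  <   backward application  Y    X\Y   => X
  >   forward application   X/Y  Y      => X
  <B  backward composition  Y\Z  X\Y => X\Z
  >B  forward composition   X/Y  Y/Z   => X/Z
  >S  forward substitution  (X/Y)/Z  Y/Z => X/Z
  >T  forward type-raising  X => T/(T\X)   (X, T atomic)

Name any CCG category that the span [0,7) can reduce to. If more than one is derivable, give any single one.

S

[0,7] S   <
  [0,1] "ate" : PP
  [1,7] S\PP   >
    [1,6] (S\PP)/S   <
      [1,5] S   >
        [1,4] S/(S\PP)   >
          [1,2] "slowly" : (S/(S\PP))/S
          [2,4] S   <
            [2,3] "read" : NP/S
            [3,4] "in" : S\(NP/S)
        [4,5] "plan" : S\PP
      [5,6] "cat" : ((S\PP)/S)\S
    [6,7] "with" : S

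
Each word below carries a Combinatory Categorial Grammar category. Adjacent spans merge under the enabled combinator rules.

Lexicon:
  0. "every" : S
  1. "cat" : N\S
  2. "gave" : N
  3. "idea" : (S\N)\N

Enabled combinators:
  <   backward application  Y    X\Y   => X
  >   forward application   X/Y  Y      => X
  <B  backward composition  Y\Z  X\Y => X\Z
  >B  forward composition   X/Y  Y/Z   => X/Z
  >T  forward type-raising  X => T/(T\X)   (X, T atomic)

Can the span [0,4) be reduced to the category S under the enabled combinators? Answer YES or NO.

YES

[0,4] S   <
  [0,2] N   <
    [0,1] "every" : S
    [1,2] "cat" : N\S
  [2,4] S\N   <
    [2,3] "gave" : N
    [3,4] "idea" : (S\N)\N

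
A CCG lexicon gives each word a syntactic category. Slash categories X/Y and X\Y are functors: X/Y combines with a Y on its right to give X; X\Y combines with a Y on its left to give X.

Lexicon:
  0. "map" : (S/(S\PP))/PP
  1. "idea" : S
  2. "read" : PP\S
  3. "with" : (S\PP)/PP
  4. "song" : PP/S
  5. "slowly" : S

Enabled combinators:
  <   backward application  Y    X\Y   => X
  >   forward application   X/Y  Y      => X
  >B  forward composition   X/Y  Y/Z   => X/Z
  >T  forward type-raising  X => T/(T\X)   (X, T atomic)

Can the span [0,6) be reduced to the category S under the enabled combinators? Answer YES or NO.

[0,6] S   >
  [0,3] S/(S\PP)   >
    [0,1] "map" : (S/(S\PP))/PP
    [1,3] PP   >
      [1,2] PP/(PP\S)   >T
        [1,2] "idea" : S
      [2,3] "read" : PP\S
  [3,6] S\PP   >
    [3,4] "with" : (S\PP)/PP
    [4,6] PP   >
      [4,5] "song" : PP/S
      [5,6] "slowly" : S

YES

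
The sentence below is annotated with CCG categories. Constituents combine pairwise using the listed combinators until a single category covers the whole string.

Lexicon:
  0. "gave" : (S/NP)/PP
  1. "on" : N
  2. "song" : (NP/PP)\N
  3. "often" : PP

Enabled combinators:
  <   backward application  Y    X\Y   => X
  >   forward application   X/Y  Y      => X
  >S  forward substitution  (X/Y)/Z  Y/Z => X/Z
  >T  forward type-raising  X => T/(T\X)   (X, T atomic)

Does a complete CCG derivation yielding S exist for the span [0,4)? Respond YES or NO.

[0,4] S   >
  [0,3] S/PP   >S
    [0,1] "gave" : (S/NP)/PP
    [1,3] NP/PP   <
      [1,2] "on" : N
      [2,3] "song" : (NP/PP)\N
  [3,4] "often" : PP

YES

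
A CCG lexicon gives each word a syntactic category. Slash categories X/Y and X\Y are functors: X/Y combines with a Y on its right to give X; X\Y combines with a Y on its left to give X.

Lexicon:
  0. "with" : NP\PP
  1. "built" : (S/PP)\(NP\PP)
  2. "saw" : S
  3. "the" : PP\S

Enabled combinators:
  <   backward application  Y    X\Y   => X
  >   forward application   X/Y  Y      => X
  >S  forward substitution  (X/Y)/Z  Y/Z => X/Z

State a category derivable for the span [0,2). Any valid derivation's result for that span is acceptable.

S/PP

[0,4] S   >
  [0,2] S/PP   <
    [0,1] "with" : NP\PP
    [1,2] "built" : (S/PP)\(NP\PP)
  [2,4] PP   <
    [2,3] "saw" : S
    [3,4] "the" : PP\S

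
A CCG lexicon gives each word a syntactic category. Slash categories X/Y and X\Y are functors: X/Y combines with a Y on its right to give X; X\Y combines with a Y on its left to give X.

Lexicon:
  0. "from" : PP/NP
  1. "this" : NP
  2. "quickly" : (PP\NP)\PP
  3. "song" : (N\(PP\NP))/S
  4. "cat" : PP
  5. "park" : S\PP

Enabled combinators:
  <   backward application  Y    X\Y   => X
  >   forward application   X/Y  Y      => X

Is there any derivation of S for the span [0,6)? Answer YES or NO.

PP/NP NP (PP\NP)\PP (N\(PP\NP))/S PP S\PP
CKY chart[0,6] = {N}; S ∉ chart

NO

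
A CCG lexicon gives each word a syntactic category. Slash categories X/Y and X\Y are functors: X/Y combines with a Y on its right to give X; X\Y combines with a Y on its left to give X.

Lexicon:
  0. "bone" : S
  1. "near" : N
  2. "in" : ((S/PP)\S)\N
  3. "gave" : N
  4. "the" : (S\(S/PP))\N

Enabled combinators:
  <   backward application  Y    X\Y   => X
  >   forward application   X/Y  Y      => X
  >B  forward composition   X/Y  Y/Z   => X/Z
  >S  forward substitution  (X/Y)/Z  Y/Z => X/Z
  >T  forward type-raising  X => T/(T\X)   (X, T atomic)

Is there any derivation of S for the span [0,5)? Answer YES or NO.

[0,5] S   <
  [0,3] S/PP   <
    [0,1] "bone" : S
    [1,3] (S/PP)\S   <
      [1,2] "near" : N
      [2,3] "in" : ((S/PP)\S)\N
  [3,5] S\(S/PP)   <
    [3,4] "gave" : N
    [4,5] "the" : (S\(S/PP))\N

YES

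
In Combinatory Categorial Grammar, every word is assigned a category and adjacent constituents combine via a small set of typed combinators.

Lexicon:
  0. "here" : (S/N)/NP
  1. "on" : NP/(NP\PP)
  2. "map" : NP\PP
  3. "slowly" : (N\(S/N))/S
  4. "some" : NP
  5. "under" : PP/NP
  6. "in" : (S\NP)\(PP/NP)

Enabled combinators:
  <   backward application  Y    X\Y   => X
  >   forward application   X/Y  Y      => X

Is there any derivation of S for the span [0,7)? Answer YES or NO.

NO

(S/N)/NP NP/(NP\PP) NP\PP (N\(S/N))/S NP PP/NP (S\NP)\(PP/NP)
CKY chart[0,7] = {N}; S ∉ chart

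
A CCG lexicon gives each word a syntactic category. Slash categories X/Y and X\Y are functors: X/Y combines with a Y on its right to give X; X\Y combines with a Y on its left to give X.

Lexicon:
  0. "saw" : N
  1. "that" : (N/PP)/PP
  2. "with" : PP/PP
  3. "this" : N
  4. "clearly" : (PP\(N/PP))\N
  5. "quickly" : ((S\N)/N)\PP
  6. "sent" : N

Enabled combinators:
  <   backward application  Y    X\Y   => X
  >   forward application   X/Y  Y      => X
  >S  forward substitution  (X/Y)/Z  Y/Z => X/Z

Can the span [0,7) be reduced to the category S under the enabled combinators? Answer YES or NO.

YES

[0,7] S   <
  [0,1] "saw" : N
  [1,7] S\N   >
    [1,6] (S\N)/N   <
      [1,5] PP   <
        [1,3] N/PP   >S
          [1,2] "that" : (N/PP)/PP
          [2,3] "with" : PP/PP
        [3,5] PP\(N/PP)   <
          [3,4] "this" : N
          [4,5] "clearly" : (PP\(N/PP))\N
      [5,6] "quickly" : ((S\N)/N)\PP
    [6,7] "sent" : N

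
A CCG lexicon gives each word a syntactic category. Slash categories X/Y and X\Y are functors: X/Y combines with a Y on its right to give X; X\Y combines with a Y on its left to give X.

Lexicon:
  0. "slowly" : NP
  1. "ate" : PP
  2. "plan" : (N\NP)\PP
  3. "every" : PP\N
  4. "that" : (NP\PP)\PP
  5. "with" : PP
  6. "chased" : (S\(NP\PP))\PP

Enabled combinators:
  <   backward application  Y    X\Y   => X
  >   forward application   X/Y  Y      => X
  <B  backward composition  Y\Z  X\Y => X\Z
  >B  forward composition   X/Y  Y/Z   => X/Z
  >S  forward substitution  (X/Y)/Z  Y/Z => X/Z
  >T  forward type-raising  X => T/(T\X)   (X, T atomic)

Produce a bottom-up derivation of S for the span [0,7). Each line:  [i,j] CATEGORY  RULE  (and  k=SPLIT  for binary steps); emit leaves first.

[0,1] NP  lex  "slowly"
[0,1] N/(N\NP)  >T
[1,2] PP  lex  "ate"
[2,3] (N\NP)\PP  lex  "plan"
[1,3] N\NP  <  k=2
[0,3] N  >  k=1
[3,4] PP\N  lex  "every"
[0,4] PP  <  k=3
[4,5] (NP\PP)\PP  lex  "that"
[5,6] PP  lex  "with"
[6,7] (S\(NP\PP))\PP  lex  "chased"
[5,7] S\(NP\PP)  <  k=6
[4,7] S\PP  <B  k=5
[0,7] S  <  k=4

[0,7] S   <
  [0,4] PP   <
    [0,3] N   >
      [0,1] N/(N\NP)   >T
        [0,1] "slowly" : NP
      [1,3] N\NP   <
        [1,2] "ate" : PP
        [2,3] "plan" : (N\NP)\PP
    [3,4] "every" : PP\N
  [4,7] S\PP   <B
    [4,5] "that" : (NP\PP)\PP
    [5,7] S\(NP\PP)   <
      [5,6] "with" : PP
      [6,7] "chased" : (S\(NP\PP))\PP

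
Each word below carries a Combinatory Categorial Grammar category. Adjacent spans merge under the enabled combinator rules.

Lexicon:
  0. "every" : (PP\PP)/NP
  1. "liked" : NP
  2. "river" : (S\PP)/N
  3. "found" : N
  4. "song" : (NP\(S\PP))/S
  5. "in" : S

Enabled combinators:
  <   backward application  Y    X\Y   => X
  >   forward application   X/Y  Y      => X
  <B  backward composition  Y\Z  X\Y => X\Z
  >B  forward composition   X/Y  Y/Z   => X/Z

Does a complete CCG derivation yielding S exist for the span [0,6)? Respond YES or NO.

(PP\PP)/NP NP (S\PP)/N N (NP\(S\PP))/S S
CKY chart[0,6] = {NP}; S ∉ chart

NO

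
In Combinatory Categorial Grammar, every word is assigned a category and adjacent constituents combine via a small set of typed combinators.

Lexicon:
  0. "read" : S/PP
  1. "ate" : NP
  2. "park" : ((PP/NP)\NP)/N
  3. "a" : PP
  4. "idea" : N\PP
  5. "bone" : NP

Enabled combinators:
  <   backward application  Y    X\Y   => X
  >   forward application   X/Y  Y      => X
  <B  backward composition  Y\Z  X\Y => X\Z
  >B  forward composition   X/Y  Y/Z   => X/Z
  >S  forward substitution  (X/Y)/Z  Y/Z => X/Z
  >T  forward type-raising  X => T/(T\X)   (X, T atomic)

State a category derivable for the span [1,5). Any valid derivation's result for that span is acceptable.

[0,6] S   >
  [0,1] "read" : S/PP
  [1,6] PP   >
    [1,5] PP/NP   <
      [1,2] "ate" : NP
      [2,5] (PP/NP)\NP   >
        [2,3] "park" : ((PP/NP)\NP)/N
        [3,5] N   <
          [3,4] "a" : PP
          [4,5] "idea" : N\PP
    [5,6] "bone" : NP

PP/NP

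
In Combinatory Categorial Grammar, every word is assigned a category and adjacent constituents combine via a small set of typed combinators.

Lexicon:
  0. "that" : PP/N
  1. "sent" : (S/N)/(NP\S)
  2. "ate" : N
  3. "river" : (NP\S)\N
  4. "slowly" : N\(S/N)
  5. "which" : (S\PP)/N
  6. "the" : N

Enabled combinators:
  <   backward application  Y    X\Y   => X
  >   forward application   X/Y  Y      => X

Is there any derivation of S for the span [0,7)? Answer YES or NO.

YES

[0,7] S   <
  [0,5] PP   >
    [0,1] "that" : PP/N
    [1,5] N   <
      [1,4] S/N   >
        [1,2] "sent" : (S/N)/(NP\S)
        [2,4] NP\S   <
          [2,3] "ate" : N
          [3,4] "river" : (NP\S)\N
      [4,5] "slowly" : N\(S/N)
  [5,7] S\PP   >
    [5,6] "which" : (S\PP)/N
    [6,7] "the" : N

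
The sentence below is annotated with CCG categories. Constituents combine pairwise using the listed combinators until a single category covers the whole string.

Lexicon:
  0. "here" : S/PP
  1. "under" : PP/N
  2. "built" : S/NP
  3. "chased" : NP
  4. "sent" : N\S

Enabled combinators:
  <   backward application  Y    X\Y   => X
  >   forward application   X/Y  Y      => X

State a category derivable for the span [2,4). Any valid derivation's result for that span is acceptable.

S

[0,5] S   >
  [0,1] "here" : S/PP
  [1,5] PP   >
    [1,2] "under" : PP/N
    [2,5] N   <
      [2,4] S   >
        [2,3] "built" : S/NP
        [3,4] "chased" : NP
      [4,5] "sent" : N\S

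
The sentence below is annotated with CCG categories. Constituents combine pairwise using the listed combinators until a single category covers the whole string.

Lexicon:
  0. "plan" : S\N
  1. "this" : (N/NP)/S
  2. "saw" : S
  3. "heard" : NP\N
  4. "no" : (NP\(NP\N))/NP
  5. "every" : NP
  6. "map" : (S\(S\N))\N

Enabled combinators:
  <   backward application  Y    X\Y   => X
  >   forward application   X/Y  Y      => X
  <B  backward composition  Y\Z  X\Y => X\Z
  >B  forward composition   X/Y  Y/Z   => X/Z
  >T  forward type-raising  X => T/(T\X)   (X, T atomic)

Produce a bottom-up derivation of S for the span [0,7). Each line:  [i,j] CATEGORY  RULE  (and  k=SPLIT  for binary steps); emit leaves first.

[0,7] S   <
  [0,1] "plan" : S\N
  [1,7] S\(S\N)   <
    [1,6] N   >
      [1,3] N/NP   >
        [1,2] "this" : (N/NP)/S
        [2,3] "saw" : S
      [3,6] NP   <
        [3,4] "heard" : NP\N
        [4,6] NP\(NP\N)   >
          [4,5] "no" : (NP\(NP\N))/NP
          [5,6] "every" : NP
    [6,7] "map" : (S\(S\N))\N

[0,1] S\N  lex  "plan"
[1,2] (N/NP)/S  lex  "this"
[2,3] S  lex  "saw"
[1,3] N/NP  >  k=2
[3,4] NP\N  lex  "heard"
[4,5] (NP\(NP\N))/NP  lex  "no"
[5,6] NP  lex  "every"
[4,6] NP\(NP\N)  >  k=5
[3,6] NP  <  k=4
[1,6] N  >  k=3
[6,7] (S\(S\N))\N  lex  "map"
[1,7] S\(S\N)  <  k=6
[0,7] S  <  k=1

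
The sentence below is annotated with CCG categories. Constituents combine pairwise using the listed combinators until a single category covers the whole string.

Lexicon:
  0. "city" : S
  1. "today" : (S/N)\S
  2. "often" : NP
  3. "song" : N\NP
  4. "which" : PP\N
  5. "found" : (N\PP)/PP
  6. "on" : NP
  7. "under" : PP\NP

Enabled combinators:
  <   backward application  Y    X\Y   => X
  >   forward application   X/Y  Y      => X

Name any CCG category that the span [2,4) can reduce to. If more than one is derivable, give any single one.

[0,8] S   >
  [0,2] S/N   <
    [0,1] "city" : S
    [1,2] "today" : (S/N)\S
  [2,8] N   <
    [2,5] PP   <
      [2,4] N   <
        [2,3] "often" : NP
        [3,4] "song" : N\NP
      [4,5] "which" : PP\N
    [5,8] N\PP   >
      [5,6] "found" : (N\PP)/PP
      [6,8] PP   <
        [6,7] "on" : NP
        [7,8] "under" : PP\NP

N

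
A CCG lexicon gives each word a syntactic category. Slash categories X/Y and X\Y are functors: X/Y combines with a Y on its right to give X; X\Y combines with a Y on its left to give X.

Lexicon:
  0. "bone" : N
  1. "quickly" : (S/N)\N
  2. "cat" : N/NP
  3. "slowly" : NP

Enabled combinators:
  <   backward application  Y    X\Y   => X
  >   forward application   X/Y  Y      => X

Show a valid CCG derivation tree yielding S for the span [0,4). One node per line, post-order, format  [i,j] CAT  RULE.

[0,4] S   >
  [0,2] S/N   <
    [0,1] "bone" : N
    [1,2] "quickly" : (S/N)\N
  [2,4] N   >
    [2,3] "cat" : N/NP
    [3,4] "slowly" : NP

[0,1] N  lex  "bone"
[1,2] (S/N)\N  lex  "quickly"
[0,2] S/N  <  k=1
[2,3] N/NP  lex  "cat"
[3,4] NP  lex  "slowly"
[2,4] N  >  k=3
[0,4] S  >  k=2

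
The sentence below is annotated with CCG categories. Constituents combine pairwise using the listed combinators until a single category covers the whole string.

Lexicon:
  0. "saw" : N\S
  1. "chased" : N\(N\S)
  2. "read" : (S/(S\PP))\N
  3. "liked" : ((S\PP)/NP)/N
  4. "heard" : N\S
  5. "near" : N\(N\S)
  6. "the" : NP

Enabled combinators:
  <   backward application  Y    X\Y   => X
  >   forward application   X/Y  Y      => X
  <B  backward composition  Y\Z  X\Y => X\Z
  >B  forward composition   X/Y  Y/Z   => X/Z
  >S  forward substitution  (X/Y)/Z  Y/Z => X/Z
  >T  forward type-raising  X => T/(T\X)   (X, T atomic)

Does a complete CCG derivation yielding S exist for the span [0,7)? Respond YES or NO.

[0,7] S   >
  [0,3] S/(S\PP)   <
    [0,2] N   <
      [0,1] "saw" : N\S
      [1,2] "chased" : N\(N\S)
    [2,3] "read" : (S/(S\PP))\N
  [3,7] S\PP   >
    [3,6] (S\PP)/NP   >
      [3,4] "liked" : ((S\PP)/NP)/N
      [4,6] N   <
        [4,5] "heard" : N\S
        [5,6] "near" : N\(N\S)
    [6,7] "the" : NP

YES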